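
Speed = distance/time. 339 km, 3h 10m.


107.1 km/h

Distance: 339 km
Time: 3h 10m = 190 min = 190/60 = 19/6 hours
Speed = 339 ÷ (19/6) = 339 × 6 / 19 = 2034/19 ≈ 107.1 km/h


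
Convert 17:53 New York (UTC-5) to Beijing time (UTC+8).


06:53 (next day)

Time difference = UTC+8 - UTC-5 = +13 hours
New hour = (17 + 13) mod 24
= 30 mod 24 = 6
Minutes unchanged → 06:53; 30 ≥ 24 → next day


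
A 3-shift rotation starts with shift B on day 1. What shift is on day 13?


Shifts: A, B, C
Start: B (index 1)
Day 13: (1 + 13 - 1) mod 3
= 13 mod 3
= 1
Index 1 → shift B

Shift B


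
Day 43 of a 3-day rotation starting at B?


Shifts: A, B, C
Start: B (index 1)
Day 43: (1 + 43 - 1) mod 3
= 43 mod 3
= 1
Index 1 → shift B

Shift B


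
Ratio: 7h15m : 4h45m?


29:19 (1.53)

Duration 1: 435 minutes
Duration 2: 285 minutes
Ratio = 435:285
GCD = 15
Simplified = 29:19
As a decimal: 29/19 ≈ 1.53


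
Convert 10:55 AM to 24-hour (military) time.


Input: 10:55 AM
AM hour stays: 10

10:55


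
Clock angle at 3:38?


119.0°

Hour hand = 3×30 + 38×0.5 = 109.0°
Minute hand = 38×6 = 228°
Difference = |109.0 - 228| = 119.0°


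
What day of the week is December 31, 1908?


Thursday

Zeller's congruence:
q=31, m=12, k=8, j=19
h = (31 + ⌊13×13/5⌋ + 8 + ⌊8/4⌋ + ⌊19/4⌋ - 2×19) mod 7
= (31 + 33 + 8 + 2 + 4 - 38) mod 7
= 40 mod 7 = 5
h=5 → Thursday


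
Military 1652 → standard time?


4:52 PM

Hour: 16
16 - 12 = 4 → PM


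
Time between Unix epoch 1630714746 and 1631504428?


789682 seconds (219.4 hours / 9.14 days)

Difference = 1631504428 - 1630714746 = 789682 seconds
In hours: 789682 / 3600 ≈ 219.4
In days: 789682 / 86400 ≈ 9.14


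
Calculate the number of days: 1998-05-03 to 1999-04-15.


347 days

From May 3, 1998 to April 15, 1999
Rest of May 1998: 31 - 3 = 28
Full months: June 30, July 31, August 31, September 30, October 31, November 30, December 31, January 31, February 1999 28, March 31
Days into April 1999: 15
Total = 28 + 30 + 31 + 31 + 30 + 31 + 30 + 31 + 31 + 28 + 31 + 15 = 347 days


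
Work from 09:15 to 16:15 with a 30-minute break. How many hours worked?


6h 30m (390 minutes)

Total time = (16×60+15) - (9×60+15)
= 975 - 555 = 420 min
Minus break: 420 - 30 = 390 min
= 6h 30m


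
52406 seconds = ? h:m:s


Hours: 52406 ÷ 3600 = 14 remainder 2006
Minutes: 2006 ÷ 60 = 33 remainder 26
Seconds: 26

14h 33m 26s


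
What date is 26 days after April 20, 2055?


May 16, 2055

Start: April 20, 2055
Add 26 days
April 20 → May 1: 30 - 20 + 1 = 11 days (26 - 11 = 15 left)
May 1 + 15 = May 16, 2055


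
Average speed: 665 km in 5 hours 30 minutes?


Distance: 665 km
Time: 5h 30m = 330 min = 330/60 = 11/2 hours
Speed = 665 ÷ (11/2) = 665 × 2 / 11 = 1330/11 ≈ 120.9 km/h

120.9 km/h


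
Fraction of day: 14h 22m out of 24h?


0.5986 (59.86%)

Total minutes: 14×60 + 22 = 862
Day = 24×60 = 1440 minutes
Fraction = 862/1440 ≈ 0.5986
As a percentage: 862/1440 × 100 ≈ 59.86%


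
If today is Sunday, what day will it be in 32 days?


Start: Sunday (index 6)
(6 + 32) mod 7
= 38 mod 7
= 3
Index 3 → Thursday

Thursday


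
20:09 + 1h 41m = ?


Start: 1209 minutes from midnight
Add: 101 minutes
Total: 1310 minutes
Hours: 1310 ÷ 60 = 21 remainder 50

21:50


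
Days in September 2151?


Month: September (month 9)
September has 30 days

30 days


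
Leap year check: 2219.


No

Rules: divisible by 4 AND (not by 100 OR by 400)
2219 ÷ 4 = 554 remainder 3 → not divisible by 4
Not divisible by 4 → not a leap year


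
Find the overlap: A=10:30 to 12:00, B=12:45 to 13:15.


Meeting A: 630-720 (in minutes from midnight)
Meeting B: 765-795
Overlap start = max(630, 765) = 765
Overlap end = min(720, 795) = 720
Overlap = max(0, 720 - 765) = 0 min

0 minutes


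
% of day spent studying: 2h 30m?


10.4%

Time: 150 minutes
Day: 1440 minutes
Percentage = (150/1440) × 100 ≈ 10.4%


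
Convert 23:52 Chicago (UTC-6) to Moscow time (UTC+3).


Time difference = UTC+3 - UTC-6 = +9 hours
New hour = (23 + 9) mod 24
= 32 mod 24 = 8
Minutes unchanged → 08:52; 32 ≥ 24 → next day

08:52 (next day)


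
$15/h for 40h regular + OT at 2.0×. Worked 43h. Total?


Regular: 40h × $15 = $600.00
Overtime: 43 - 40 = 3h
OT pay: 3h × $15 × 2.0 = $90.00
Total = $600.00 + $90.00 = $690.00

$690.00


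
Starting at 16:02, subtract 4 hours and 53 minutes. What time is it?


Start: 962 minutes from midnight
Subtract: 293 minutes
Remaining: 962 - 293 = 669
Hours: 11, Minutes: 9

11:09


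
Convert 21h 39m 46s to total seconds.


77986 seconds

Hours: 21 × 3600 = 75600
Minutes: 39 × 60 = 2340
Seconds: 46
Total = 75600 + 2340 + 46 = 77986


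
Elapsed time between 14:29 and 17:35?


End time in minutes: 17×60 + 35 = 1055
Start time in minutes: 14×60 + 29 = 869
Difference = 1055 - 869 = 186 minutes
= 3 hours 6 minutes

3h 6m


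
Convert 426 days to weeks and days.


Weeks: 426 ÷ 7 = 60 remainder 6

60 weeks 6 days


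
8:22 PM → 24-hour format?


20:22

Input: 8:22 PM
PM: 8 + 12 = 20


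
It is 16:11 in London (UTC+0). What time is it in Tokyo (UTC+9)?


Time difference = UTC+9 - UTC+0 = +9 hours
New hour = (16 + 9) mod 24
= 25 mod 24 = 1
Minutes unchanged → 01:11; 25 ≥ 24 → next day

01:11 (next day)


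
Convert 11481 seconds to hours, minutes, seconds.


3h 11m 21s

Hours: 11481 ÷ 3600 = 3 remainder 681
Minutes: 681 ÷ 60 = 11 remainder 21
Seconds: 21


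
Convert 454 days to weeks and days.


Weeks: 454 ÷ 7 = 64 remainder 6

64 weeks 6 days


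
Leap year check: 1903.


No

Rules: divisible by 4 AND (not by 100 OR by 400)
1903 ÷ 4 = 475 remainder 3 → not divisible by 4
Not divisible by 4 → not a leap year


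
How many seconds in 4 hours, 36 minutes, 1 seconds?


Hours: 4 × 3600 = 14400
Minutes: 36 × 60 = 2160
Seconds: 1
Total = 14400 + 2160 + 1 = 16561

16561 seconds


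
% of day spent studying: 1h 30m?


Time: 90 minutes
Day: 1440 minutes
Percentage = (90/1440) × 100 ≈ 6.3%

6.3%


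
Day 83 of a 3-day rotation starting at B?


Shift C

Shifts: A, B, C
Start: B (index 1)
Day 83: (1 + 83 - 1) mod 3
= 83 mod 3
= 2
Index 2 → shift C


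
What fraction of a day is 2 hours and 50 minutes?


0.1181 (11.81%)

Total minutes: 2×60 + 50 = 170
Day = 24×60 = 1440 minutes
Fraction = 170/1440 ≈ 0.1181
As a percentage: 170/1440 × 100 ≈ 11.81%


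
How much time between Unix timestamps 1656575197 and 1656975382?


Difference = 1656975382 - 1656575197 = 400185 seconds
In hours: 400185 / 3600 ≈ 111.2
In days: 400185 / 86400 ≈ 4.63

400185 seconds (111.2 hours / 4.63 days)


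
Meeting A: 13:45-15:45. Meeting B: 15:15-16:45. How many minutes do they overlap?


Meeting A: 825-945 (in minutes from midnight)
Meeting B: 915-1005
Overlap start = max(825, 915) = 915
Overlap end = min(945, 1005) = 945
Overlap = max(0, 945 - 915) = 30 min

30 minutes


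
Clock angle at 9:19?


Hour hand = 9×30 + 19×0.5 = 279.5°
Minute hand = 19×6 = 114°
Difference = |279.5 - 114| = 165.5°

165.5°


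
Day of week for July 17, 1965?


Saturday

Zeller's congruence:
q=17, m=7, k=65, j=19
h = (17 + ⌊13×8/5⌋ + 65 + ⌊65/4⌋ + ⌊19/4⌋ - 2×19) mod 7
= (17 + 20 + 65 + 16 + 4 - 38) mod 7
= 84 mod 7 = 0
h=0 → Saturday


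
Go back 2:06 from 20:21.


Start: 1221 minutes from midnight
Subtract: 126 minutes
Remaining: 1221 - 126 = 1095
Hours: 18, Minutes: 15

18:15


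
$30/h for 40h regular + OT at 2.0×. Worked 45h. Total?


$1500.00

Regular: 40h × $30 = $1200.00
Overtime: 45 - 40 = 5h
OT pay: 5h × $30 × 2.0 = $300.00
Total = $1200.00 + $300.00 = $1500.00


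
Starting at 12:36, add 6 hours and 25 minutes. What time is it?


Start: 756 minutes from midnight
Add: 385 minutes
Total: 1141 minutes
Hours: 1141 ÷ 60 = 19 remainder 1

19:01


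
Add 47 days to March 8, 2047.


Start: March 8, 2047
Add 47 days
March 8 → April 1: 31 - 8 + 1 = 24 days (47 - 24 = 23 left)
April 1 + 23 = April 24, 2047

April 24, 2047


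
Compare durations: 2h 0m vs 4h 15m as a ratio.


8:17 (0.47)

Duration 1: 120 minutes
Duration 2: 255 minutes
Ratio = 120:255
GCD = 15
Simplified = 8:17
As a decimal: 8/17 ≈ 0.47


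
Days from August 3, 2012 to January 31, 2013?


181 days

From August 3, 2012 to January 31, 2013
Rest of August 2012: 31 - 3 = 28
Full months: September 30, October 31, November 30, December 31
Days into January 2013: 31
Total = 28 + 30 + 31 + 30 + 31 + 31 = 181 days


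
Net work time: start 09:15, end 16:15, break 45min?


6h 15m (375 minutes)

Total time = (16×60+15) - (9×60+15)
= 975 - 555 = 420 min
Minus break: 420 - 45 = 375 min
= 6h 15m


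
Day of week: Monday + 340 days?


Start: Monday (index 0)
(0 + 340) mod 7
= 340 mod 7
= 4
Index 4 → Friday

Friday


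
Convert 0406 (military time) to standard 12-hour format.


Hour: 4
4 < 12 → AM

4:06 AM


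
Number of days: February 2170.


Month: February (month 2)
February: 28 or 29 (leap year)
2170 leap year? No

28 days


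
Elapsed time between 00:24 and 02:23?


1h 59m

End time in minutes: 2×60 + 23 = 143
Start time in minutes: 0×60 + 24 = 24
Difference = 143 - 24 = 119 minutes
= 1 hours 59 minutes


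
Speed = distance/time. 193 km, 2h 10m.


89.1 km/h

Distance: 193 km
Time: 2h 10m = 130 min = 130/60 = 13/6 hours
Speed = 193 ÷ (13/6) = 193 × 6 / 13 = 1158/13 ≈ 89.1 km/h


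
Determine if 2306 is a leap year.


Rules: divisible by 4 AND (not by 100 OR by 400)
2306 ÷ 4 = 576 remainder 2 → not divisible by 4
Not divisible by 4 → not a leap year

No


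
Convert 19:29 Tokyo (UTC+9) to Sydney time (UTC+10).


Time difference = UTC+10 - UTC+9 = +1 hours
New hour = (19 + 1) mod 24
= 20 mod 24 = 20
Minutes unchanged → 20:29

20:29


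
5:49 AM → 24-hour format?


Input: 5:49 AM
AM hour stays: 5

05:49


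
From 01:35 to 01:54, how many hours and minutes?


0h 19m

End time in minutes: 1×60 + 54 = 114
Start time in minutes: 1×60 + 35 = 95
Difference = 114 - 95 = 19 minutes
= 0 hours 19 minutes


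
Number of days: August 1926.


31 days

Month: August (month 8)
August has 31 days


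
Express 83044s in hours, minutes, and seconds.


Hours: 83044 ÷ 3600 = 23 remainder 244
Minutes: 244 ÷ 60 = 4 remainder 4
Seconds: 4

23h 4m 4s


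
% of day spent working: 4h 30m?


Time: 270 minutes
Day: 1440 minutes
Percentage = (270/1440) × 100 ≈ 18.8%

18.8%


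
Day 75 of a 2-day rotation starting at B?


Shifts: A, B
Start: B (index 1)
Day 75: (1 + 75 - 1) mod 2
= 75 mod 2
= 1
Index 1 → shift B

Shift B


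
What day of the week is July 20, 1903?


Zeller's congruence:
q=20, m=7, k=3, j=19
h = (20 + ⌊13×8/5⌋ + 3 + ⌊3/4⌋ + ⌊19/4⌋ - 2×19) mod 7
= (20 + 20 + 3 + 0 + 4 - 38) mod 7
= 9 mod 7 = 2
h=2 → Monday

Monday


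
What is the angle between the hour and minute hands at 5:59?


174.5°

Hour hand = 5×30 + 59×0.5 = 179.5°
Minute hand = 59×6 = 354°
Difference = |179.5 - 354| = 174.5°


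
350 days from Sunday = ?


Start: Sunday (index 6)
(6 + 350) mod 7
= 356 mod 7
= 6
Index 6 → Sunday

Sunday


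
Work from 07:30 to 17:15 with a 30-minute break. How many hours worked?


9h 15m (555 minutes)

Total time = (17×60+15) - (7×60+30)
= 1035 - 450 = 585 min
Minus break: 585 - 30 = 555 min
= 9h 15m


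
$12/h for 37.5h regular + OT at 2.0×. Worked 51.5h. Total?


Regular: 37.5h × $12 = $450.00
Overtime: 51.5 - 37.5 = 14.0h
OT pay: 14.0h × $12 × 2.0 = $336.00
Total = $450.00 + $336.00 = $786.00

$786.00


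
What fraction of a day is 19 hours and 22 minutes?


Total minutes: 19×60 + 22 = 1162
Day = 24×60 = 1440 minutes
Fraction = 1162/1440 ≈ 0.8069
As a percentage: 1162/1440 × 100 ≈ 80.69%

0.8069 (80.69%)


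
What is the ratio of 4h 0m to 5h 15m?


16:21 (0.76)

Duration 1: 240 minutes
Duration 2: 315 minutes
Ratio = 240:315
GCD = 15
Simplified = 16:21
As a decimal: 16/21 ≈ 0.76


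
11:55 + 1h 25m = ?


Start: 715 minutes from midnight
Add: 85 minutes
Total: 800 minutes
Hours: 800 ÷ 60 = 13 remainder 20

13:20


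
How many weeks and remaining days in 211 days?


Weeks: 211 ÷ 7 = 30 remainder 1

30 weeks 1 days


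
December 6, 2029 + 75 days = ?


Start: December 6, 2029
Add 75 days
December 6 → January 1: 31 - 6 + 1 = 26 days (75 - 26 = 49 left)
January 1 → February 1: 31 - 1 + 1 = 31 days (49 - 31 = 18 left)
February 1 + 18 = February 19, 2030

February 19, 2030


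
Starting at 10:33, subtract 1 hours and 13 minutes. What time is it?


Start: 633 minutes from midnight
Subtract: 73 minutes
Remaining: 633 - 73 = 560
Hours: 9, Minutes: 20

09:20


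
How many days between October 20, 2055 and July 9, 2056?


263 days

From October 20, 2055 to July 9, 2056
Rest of October 2055: 31 - 20 = 11
Full months: November 30, December 31, January 31, February 2056 29, March 31, April 30, May 31, June 30
Days into July 2056: 9
Total = 11 + 30 + 31 + 31 + 29 + 31 + 30 + 31 + 30 + 9 = 263 days


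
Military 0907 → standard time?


Hour: 9
9 < 12 → AM

9:07 AM


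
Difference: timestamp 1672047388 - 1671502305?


Difference = 1672047388 - 1671502305 = 545083 seconds
In hours: 545083 / 3600 ≈ 151.4
In days: 545083 / 86400 ≈ 6.31

545083 seconds (151.4 hours / 6.31 days)


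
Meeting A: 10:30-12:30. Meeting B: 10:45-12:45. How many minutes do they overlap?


105 minutes

Meeting A: 630-750 (in minutes from midnight)
Meeting B: 645-765
Overlap start = max(630, 645) = 645
Overlap end = min(750, 765) = 750
Overlap = max(0, 750 - 645) = 105 min


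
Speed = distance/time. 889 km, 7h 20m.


Distance: 889 km
Time: 7h 20m = 440 min = 440/60 = 22/3 hours
Speed = 889 ÷ (22/3) = 889 × 3 / 22 = 2667/22 ≈ 121.2 km/h

121.2 km/h


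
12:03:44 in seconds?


43424 seconds

Hours: 12 × 3600 = 43200
Minutes: 3 × 60 = 180
Seconds: 44
Total = 43200 + 180 + 44 = 43424


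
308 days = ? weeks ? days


44 weeks 0 days

Weeks: 308 ÷ 7 = 44 remainder 0


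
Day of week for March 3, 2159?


Saturday

Zeller's congruence:
q=3, m=3, k=59, j=21
h = (3 + ⌊13×4/5⌋ + 59 + ⌊59/4⌋ + ⌊21/4⌋ - 2×21) mod 7
= (3 + 10 + 59 + 14 + 5 - 42) mod 7
= 49 mod 7 = 0
h=0 → Saturday


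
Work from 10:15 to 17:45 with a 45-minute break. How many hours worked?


6h 45m (405 minutes)

Total time = (17×60+45) - (10×60+15)
= 1065 - 615 = 450 min
Minus break: 450 - 45 = 405 min
= 6h 45m


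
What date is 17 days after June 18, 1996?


Start: June 18, 1996
Add 17 days
June 18 → July 1: 30 - 18 + 1 = 13 days (17 - 13 = 4 left)
July 1 + 4 = July 5, 1996

July 5, 1996


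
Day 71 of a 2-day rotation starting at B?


Shift B

Shifts: A, B
Start: B (index 1)
Day 71: (1 + 71 - 1) mod 2
= 71 mod 2
= 1
Index 1 → shift B


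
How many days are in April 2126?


Month: April (month 4)
April has 30 days

30 days


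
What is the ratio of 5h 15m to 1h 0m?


21:4 (5.25)

Duration 1: 315 minutes
Duration 2: 60 minutes
Ratio = 315:60
GCD = 15
Simplified = 21:4
As a decimal: 21/4 = 5.25


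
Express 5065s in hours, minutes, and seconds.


Hours: 5065 ÷ 3600 = 1 remainder 1465
Minutes: 1465 ÷ 60 = 24 remainder 25
Seconds: 25

1h 24m 25s


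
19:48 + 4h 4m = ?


Start: 1188 minutes from midnight
Add: 244 minutes
Total: 1432 minutes
Hours: 1432 ÷ 60 = 23 remainder 52

23:52


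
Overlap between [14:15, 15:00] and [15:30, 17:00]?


Meeting A: 855-900 (in minutes from midnight)
Meeting B: 930-1020
Overlap start = max(855, 930) = 930
Overlap end = min(900, 1020) = 900
Overlap = max(0, 900 - 930) = 0 min

0 minutes


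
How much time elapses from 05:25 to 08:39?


3h 14m

End time in minutes: 8×60 + 39 = 519
Start time in minutes: 5×60 + 25 = 325
Difference = 519 - 325 = 194 minutes
= 3 hours 14 minutes


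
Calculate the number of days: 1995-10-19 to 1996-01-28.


From October 19, 1995 to January 28, 1996
Rest of October 1995: 31 - 19 = 12
Full months: November 30, December 31
Days into January 1996: 28
Total = 12 + 30 + 31 + 28 = 101 days

101 days


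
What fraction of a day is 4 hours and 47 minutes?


0.1993 (19.93%)

Total minutes: 4×60 + 47 = 287
Day = 24×60 = 1440 minutes
Fraction = 287/1440 ≈ 0.1993
As a percentage: 287/1440 × 100 ≈ 19.93%


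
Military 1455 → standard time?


2:55 PM

Hour: 14
14 - 12 = 2 → PM


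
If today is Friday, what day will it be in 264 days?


Start: Friday (index 4)
(4 + 264) mod 7
= 268 mod 7
= 2
Index 2 → Wednesday

Wednesday


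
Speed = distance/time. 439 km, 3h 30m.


Distance: 439 km
Time: 3h 30m = 210 min = 210/60 = 7/2 hours
Speed = 439 ÷ (7/2) = 439 × 2 / 7 = 878/7 ≈ 125.4 km/h

125.4 km/h


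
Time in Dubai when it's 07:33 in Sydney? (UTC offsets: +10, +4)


01:33

Time difference = UTC+4 - UTC+10 = -6 hours
New hour = (7 -6) mod 24
= 1 mod 24 = 1
Minutes unchanged → 01:33


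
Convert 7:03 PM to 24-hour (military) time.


19:03

Input: 7:03 PM
PM: 7 + 12 = 19


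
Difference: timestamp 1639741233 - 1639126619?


Difference = 1639741233 - 1639126619 = 614614 seconds
In hours: 614614 / 3600 ≈ 170.7
In days: 614614 / 86400 ≈ 7.11

614614 seconds (170.7 hours / 7.11 days)


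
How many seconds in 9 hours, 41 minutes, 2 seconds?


34862 seconds

Hours: 9 × 3600 = 32400
Minutes: 41 × 60 = 2460
Seconds: 2
Total = 32400 + 2460 + 2 = 34862


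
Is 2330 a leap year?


No

Rules: divisible by 4 AND (not by 100 OR by 400)
2330 ÷ 4 = 582 remainder 2 → not divisible by 4
Not divisible by 4 → not a leap year


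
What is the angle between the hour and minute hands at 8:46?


Hour hand = 8×30 + 46×0.5 = 263.0°
Minute hand = 46×6 = 276°
Difference = |263.0 - 276| = 13.0°

13.0°


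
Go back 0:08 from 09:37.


Start: 577 minutes from midnight
Subtract: 8 minutes
Remaining: 577 - 8 = 569
Hours: 9, Minutes: 29

09:29


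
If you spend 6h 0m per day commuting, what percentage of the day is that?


Time: 360 minutes
Day: 1440 minutes
Percentage = (360/1440) × 100 = 25.0%

25.0%


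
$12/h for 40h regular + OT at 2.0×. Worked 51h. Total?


$744.00

Regular: 40h × $12 = $480.00
Overtime: 51 - 40 = 11h
OT pay: 11h × $12 × 2.0 = $264.00
Total = $480.00 + $264.00 = $744.00


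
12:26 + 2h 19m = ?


Start: 746 minutes from midnight
Add: 139 minutes
Total: 885 minutes
Hours: 885 ÷ 60 = 14 remainder 45

14:45


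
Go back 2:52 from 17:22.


Start: 1042 minutes from midnight
Subtract: 172 minutes
Remaining: 1042 - 172 = 870
Hours: 14, Minutes: 30

14:30


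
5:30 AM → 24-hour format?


05:30

Input: 5:30 AM
AM hour stays: 5


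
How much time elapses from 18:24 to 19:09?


End time in minutes: 19×60 + 9 = 1149
Start time in minutes: 18×60 + 24 = 1104
Difference = 1149 - 1104 = 45 minutes
= 0 hours 45 minutes

0h 45m


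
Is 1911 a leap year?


Rules: divisible by 4 AND (not by 100 OR by 400)
1911 ÷ 4 = 477 remainder 3 → not divisible by 4
Not divisible by 4 → not a leap year

No


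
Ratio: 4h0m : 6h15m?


16:25 (0.64)

Duration 1: 240 minutes
Duration 2: 375 minutes
Ratio = 240:375
GCD = 15
Simplified = 16:25
As a decimal: 16/25 = 0.64


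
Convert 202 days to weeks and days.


28 weeks 6 days

Weeks: 202 ÷ 7 = 28 remainder 6


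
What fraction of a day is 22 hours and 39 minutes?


Total minutes: 22×60 + 39 = 1359
Day = 24×60 = 1440 minutes
Fraction = 1359/1440 ≈ 0.9438
As a percentage: 1359/1440 × 100 ≈ 94.38%

0.9438 (94.38%)


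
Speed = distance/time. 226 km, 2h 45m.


Distance: 226 km
Time: 2h 45m = 165 min = 165/60 = 11/4 hours
Speed = 226 ÷ (11/4) = 226 × 4 / 11 = 904/11 ≈ 82.2 km/h

82.2 km/h


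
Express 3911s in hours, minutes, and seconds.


Hours: 3911 ÷ 3600 = 1 remainder 311
Minutes: 311 ÷ 60 = 5 remainder 11
Seconds: 11

1h 5m 11s


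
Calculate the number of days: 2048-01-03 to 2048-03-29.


From January 3, 2048 to March 29, 2048
Rest of January 2048: 31 - 3 = 28
Full months: February 2048 29
Days into March 2048: 29
Total = 28 + 29 + 29 = 86 days

86 days


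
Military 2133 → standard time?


9:33 PM

Hour: 21
21 - 12 = 9 → PM


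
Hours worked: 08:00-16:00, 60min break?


Total time = (16×60+0) - (8×60+0)
= 960 - 480 = 480 min
Minus break: 480 - 60 = 420 min
= 7h 0m

7h 0m (420 minutes)


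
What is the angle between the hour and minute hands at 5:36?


48.0°

Hour hand = 5×30 + 36×0.5 = 168.0°
Minute hand = 36×6 = 216°
Difference = |168.0 - 216| = 48.0°


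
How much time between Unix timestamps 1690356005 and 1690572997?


216992 seconds (60.3 hours / 2.51 days)

Difference = 1690572997 - 1690356005 = 216992 seconds
In hours: 216992 / 3600 ≈ 60.3
In days: 216992 / 86400 ≈ 2.51


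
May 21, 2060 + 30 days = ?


Start: May 21, 2060
Add 30 days
May 21 → June 1: 31 - 21 + 1 = 11 days (30 - 11 = 19 left)
June 1 + 19 = June 20, 2060

June 20, 2060


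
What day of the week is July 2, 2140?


Saturday

Zeller's congruence:
q=2, m=7, k=40, j=21
h = (2 + ⌊13×8/5⌋ + 40 + ⌊40/4⌋ + ⌊21/4⌋ - 2×21) mod 7
= (2 + 20 + 40 + 10 + 5 - 42) mod 7
= 35 mod 7 = 0
h=0 → Saturday


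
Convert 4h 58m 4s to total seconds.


Hours: 4 × 3600 = 14400
Minutes: 58 × 60 = 3480
Seconds: 4
Total = 14400 + 3480 + 4 = 17884

17884 seconds


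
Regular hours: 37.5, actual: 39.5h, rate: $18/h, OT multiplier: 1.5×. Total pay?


Regular: 37.5h × $18 = $675.00
Overtime: 39.5 - 37.5 = 2.0h
OT pay: 2.0h × $18 × 1.5 = $54.00
Total = $675.00 + $54.00 = $729.00

$729.00


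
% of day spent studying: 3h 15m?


13.5%

Time: 195 minutes
Day: 1440 minutes
Percentage = (195/1440) × 100 ≈ 13.5%


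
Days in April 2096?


30 days

Month: April (month 4)
April has 30 days


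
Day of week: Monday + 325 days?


Start: Monday (index 0)
(0 + 325) mod 7
= 325 mod 7
= 3
Index 3 → Thursday

Thursday


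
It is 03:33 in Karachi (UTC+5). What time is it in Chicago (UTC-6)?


16:33 (previous day)

Time difference = UTC-6 - UTC+5 = -11 hours
New hour = (3 -11) mod 24
= -8 mod 24 = 16
Minutes unchanged → 16:33; -8 < 0 → previous day


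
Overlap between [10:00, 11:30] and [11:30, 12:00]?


0 minutes

Meeting A: 600-690 (in minutes from midnight)
Meeting B: 690-720
Overlap start = max(600, 690) = 690
Overlap end = min(690, 720) = 690
Overlap = max(0, 690 - 690) = 0 min


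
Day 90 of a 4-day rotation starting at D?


Shift A

Shifts: A, B, C, D
Start: D (index 3)
Day 90: (3 + 90 - 1) mod 4
= 92 mod 4
= 0
Index 0 → shift A


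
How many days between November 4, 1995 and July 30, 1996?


From November 4, 1995 to July 30, 1996
Rest of November 1995: 30 - 4 = 26
Full months: December 31, January 31, February 1996 29, March 31, April 30, May 31, June 30
Days into July 1996: 30
Total = 26 + 31 + 31 + 29 + 31 + 30 + 31 + 30 + 30 = 269 days

269 days


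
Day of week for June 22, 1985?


Saturday

Zeller's congruence:
q=22, m=6, k=85, j=19
h = (22 + ⌊13×7/5⌋ + 85 + ⌊85/4⌋ + ⌊19/4⌋ - 2×19) mod 7
= (22 + 18 + 85 + 21 + 4 - 38) mod 7
= 112 mod 7 = 0
h=0 → Saturday


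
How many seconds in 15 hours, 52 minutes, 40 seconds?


Hours: 15 × 3600 = 54000
Minutes: 52 × 60 = 3120
Seconds: 40
Total = 54000 + 3120 + 40 = 57160

57160 seconds


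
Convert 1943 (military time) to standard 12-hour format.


Hour: 19
19 - 12 = 7 → PM

7:43 PM


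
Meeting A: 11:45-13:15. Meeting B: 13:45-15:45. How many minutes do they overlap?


Meeting A: 705-795 (in minutes from midnight)
Meeting B: 825-945
Overlap start = max(705, 825) = 825
Overlap end = min(795, 945) = 795
Overlap = max(0, 795 - 825) = 0 min

0 minutes


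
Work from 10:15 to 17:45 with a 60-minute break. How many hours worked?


6h 30m (390 minutes)

Total time = (17×60+45) - (10×60+15)
= 1065 - 615 = 450 min
Minus break: 450 - 60 = 390 min
= 6h 30m


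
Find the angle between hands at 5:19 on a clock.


45.5°

Hour hand = 5×30 + 19×0.5 = 159.5°
Minute hand = 19×6 = 114°
Difference = |159.5 - 114| = 45.5°


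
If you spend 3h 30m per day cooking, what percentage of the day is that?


Time: 210 minutes
Day: 1440 minutes
Percentage = (210/1440) × 100 ≈ 14.6%

14.6%


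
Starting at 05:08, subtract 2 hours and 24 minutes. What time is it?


02:44

Start: 308 minutes from midnight
Subtract: 144 minutes
Remaining: 308 - 144 = 164
Hours: 2, Minutes: 44


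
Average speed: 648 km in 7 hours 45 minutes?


83.6 km/h

Distance: 648 km
Time: 7h 45m = 465 min = 465/60 = 31/4 hours
Speed = 648 ÷ (31/4) = 648 × 4 / 31 = 2592/31 ≈ 83.6 km/h


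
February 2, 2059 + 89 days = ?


Start: February 2, 2059
Add 89 days
February 2 → March 1: 28 - 2 + 1 = 27 days (89 - 27 = 62 left)
March 1 → April 1: 31 - 1 + 1 = 31 days (62 - 31 = 31 left)
April 1 → May 1: 30 - 1 + 1 = 30 days (31 - 30 = 1 left)
May 1 + 1 = May 2, 2059

May 2, 2059


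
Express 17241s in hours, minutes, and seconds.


4h 47m 21s

Hours: 17241 ÷ 3600 = 4 remainder 2841
Minutes: 2841 ÷ 60 = 47 remainder 21
Seconds: 21


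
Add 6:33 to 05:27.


Start: 327 minutes from midnight
Add: 393 minutes
Total: 720 minutes
Hours: 720 ÷ 60 = 12 remainder 0

12:00


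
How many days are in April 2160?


Month: April (month 4)
April has 30 days

30 days


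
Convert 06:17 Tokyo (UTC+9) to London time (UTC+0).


21:17 (previous day)

Time difference = UTC+0 - UTC+9 = -9 hours
New hour = (6 -9) mod 24
= -3 mod 24 = 21
Minutes unchanged → 21:17; -3 < 0 → previous day


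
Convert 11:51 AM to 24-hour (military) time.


11:51

Input: 11:51 AM
AM hour stays: 11


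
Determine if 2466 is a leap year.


Rules: divisible by 4 AND (not by 100 OR by 400)
2466 ÷ 4 = 616 remainder 2 → not divisible by 4
Not divisible by 4 → not a leap year

No


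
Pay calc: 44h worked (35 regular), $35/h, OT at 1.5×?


$1697.50

Regular: 35h × $35 = $1225.00
Overtime: 44 - 35 = 9h
OT pay: 9h × $35 × 1.5 = $472.50
Total = $1225.00 + $472.50 = $1697.50


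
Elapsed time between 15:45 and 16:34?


0h 49m

End time in minutes: 16×60 + 34 = 994
Start time in minutes: 15×60 + 45 = 945
Difference = 994 - 945 = 49 minutes
= 0 hours 49 minutes


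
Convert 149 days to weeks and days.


21 weeks 2 days

Weeks: 149 ÷ 7 = 21 remainder 2


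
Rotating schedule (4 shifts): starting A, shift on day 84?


Shift D

Shifts: A, B, C, D
Start: A (index 0)
Day 84: (0 + 84 - 1) mod 4
= 83 mod 4
= 3
Index 3 → shift D


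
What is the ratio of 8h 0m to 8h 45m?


Duration 1: 480 minutes
Duration 2: 525 minutes
Ratio = 480:525
GCD = 15
Simplified = 32:35
As a decimal: 32/35 ≈ 0.91

32:35 (0.91)


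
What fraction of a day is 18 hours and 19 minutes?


0.7632 (76.32%)

Total minutes: 18×60 + 19 = 1099
Day = 24×60 = 1440 minutes
Fraction = 1099/1440 ≈ 0.7632
As a percentage: 1099/1440 × 100 ≈ 76.32%


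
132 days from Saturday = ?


Friday

Start: Saturday (index 5)
(5 + 132) mod 7
= 137 mod 7
= 4
Index 4 → Friday


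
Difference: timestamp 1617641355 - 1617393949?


247406 seconds (68.7 hours / 2.86 days)

Difference = 1617641355 - 1617393949 = 247406 seconds
In hours: 247406 / 3600 ≈ 68.7
In days: 247406 / 86400 ≈ 2.86


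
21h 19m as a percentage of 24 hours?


0.8882 (88.82%)

Total minutes: 21×60 + 19 = 1279
Day = 24×60 = 1440 minutes
Fraction = 1279/1440 ≈ 0.8882
As a percentage: 1279/1440 × 100 ≈ 88.82%


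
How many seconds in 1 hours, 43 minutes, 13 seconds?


6193 seconds

Hours: 1 × 3600 = 3600
Minutes: 43 × 60 = 2580
Seconds: 13
Total = 3600 + 2580 + 13 = 6193


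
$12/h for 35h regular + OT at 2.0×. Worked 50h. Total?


$780.00

Regular: 35h × $12 = $420.00
Overtime: 50 - 35 = 15h
OT pay: 15h × $12 × 2.0 = $360.00
Total = $420.00 + $360.00 = $780.00


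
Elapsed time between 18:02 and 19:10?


1h 8m

End time in minutes: 19×60 + 10 = 1150
Start time in minutes: 18×60 + 2 = 1082
Difference = 1150 - 1082 = 68 minutes
= 1 hours 8 minutes


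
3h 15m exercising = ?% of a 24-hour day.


13.5%

Time: 195 minutes
Day: 1440 minutes
Percentage = (195/1440) × 100 ≈ 13.5%


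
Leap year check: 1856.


Rules: divisible by 4 AND (not by 100 OR by 400)
1856 ÷ 4 = 464 exactly → divisible by 4
1856 ÷ 100 = 18 remainder 56 → not divisible by 100
Divisible by 4 but not by 100 → leap year

Yes


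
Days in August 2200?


31 days

Month: August (month 8)
August has 31 days


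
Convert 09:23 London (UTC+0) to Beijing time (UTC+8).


Time difference = UTC+8 - UTC+0 = +8 hours
New hour = (9 + 8) mod 24
= 17 mod 24 = 17
Minutes unchanged → 17:23

17:23


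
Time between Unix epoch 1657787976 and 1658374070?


586094 seconds (162.8 hours / 6.78 days)

Difference = 1658374070 - 1657787976 = 586094 seconds
In hours: 586094 / 3600 ≈ 162.8
In days: 586094 / 86400 ≈ 6.78


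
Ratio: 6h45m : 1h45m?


27:7 (3.86)

Duration 1: 405 minutes
Duration 2: 105 minutes
Ratio = 405:105
GCD = 15
Simplified = 27:7
As a decimal: 27/7 ≈ 3.86


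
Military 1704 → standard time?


Hour: 17
17 - 12 = 5 → PM

5:04 PM


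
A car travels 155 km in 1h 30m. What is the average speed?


Distance: 155 km
Time: 1h 30m = 90 min = 90/60 = 3/2 hours
Speed = 155 ÷ (3/2) = 155 × 2 / 3 = 310/3 ≈ 103.3 km/h

103.3 km/h


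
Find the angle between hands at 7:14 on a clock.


Hour hand = 7×30 + 14×0.5 = 217.0°
Minute hand = 14×6 = 84°
Difference = |217.0 - 84| = 133.0°

133.0°


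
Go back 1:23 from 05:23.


Start: 323 minutes from midnight
Subtract: 83 minutes
Remaining: 323 - 83 = 240
Hours: 4, Minutes: 0

04:00


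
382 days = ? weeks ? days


Weeks: 382 ÷ 7 = 54 remainder 4

54 weeks 4 days


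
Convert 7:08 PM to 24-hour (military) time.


19:08

Input: 7:08 PM
PM: 7 + 12 = 19


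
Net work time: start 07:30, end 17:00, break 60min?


Total time = (17×60+0) - (7×60+30)
= 1020 - 450 = 570 min
Minus break: 570 - 60 = 510 min
= 8h 30m

8h 30m (510 minutes)


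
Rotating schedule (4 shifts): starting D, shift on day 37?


Shifts: A, B, C, D
Start: D (index 3)
Day 37: (3 + 37 - 1) mod 4
= 39 mod 4
= 3
Index 3 → shift D

Shift D


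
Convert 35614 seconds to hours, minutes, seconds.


Hours: 35614 ÷ 3600 = 9 remainder 3214
Minutes: 3214 ÷ 60 = 53 remainder 34
Seconds: 34

9h 53m 34s


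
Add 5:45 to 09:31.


Start: 571 minutes from midnight
Add: 345 minutes
Total: 916 minutes
Hours: 916 ÷ 60 = 15 remainder 16

15:16


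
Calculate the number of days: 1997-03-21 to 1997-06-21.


92 days

From March 21, 1997 to June 21, 1997
Rest of March 1997: 31 - 21 = 10
Full months: April 30, May 31
Days into June 1997: 21
Total = 10 + 30 + 31 + 21 = 92 days


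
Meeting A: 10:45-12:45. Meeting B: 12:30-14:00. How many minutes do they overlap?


Meeting A: 645-765 (in minutes from midnight)
Meeting B: 750-840
Overlap start = max(645, 750) = 750
Overlap end = min(765, 840) = 765
Overlap = max(0, 765 - 750) = 15 min

15 minutes


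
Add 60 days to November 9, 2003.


Start: November 9, 2003
Add 60 days
November 9 → December 1: 30 - 9 + 1 = 22 days (60 - 22 = 38 left)
December 1 → January 1: 31 - 1 + 1 = 31 days (38 - 31 = 7 left)
January 1 + 7 = January 8, 2004

January 8, 2004


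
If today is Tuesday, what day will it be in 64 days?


Wednesday

Start: Tuesday (index 1)
(1 + 64) mod 7
= 65 mod 7
= 2
Index 2 → Wednesday


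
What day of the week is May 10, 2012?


Thursday

Zeller's congruence:
q=10, m=5, k=12, j=20
h = (10 + ⌊13×6/5⌋ + 12 + ⌊12/4⌋ + ⌊20/4⌋ - 2×20) mod 7
= (10 + 15 + 12 + 3 + 5 - 40) mod 7
= 5 mod 7 = 5
h=5 → Thursday


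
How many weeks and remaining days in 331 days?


Weeks: 331 ÷ 7 = 47 remainder 2

47 weeks 2 days


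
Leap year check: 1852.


Rules: divisible by 4 AND (not by 100 OR by 400)
1852 ÷ 4 = 463 exactly → divisible by 4
1852 ÷ 100 = 18 remainder 52 → not divisible by 100
Divisible by 4 but not by 100 → leap year

Yes


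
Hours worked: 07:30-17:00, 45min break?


8h 45m (525 minutes)

Total time = (17×60+0) - (7×60+30)
= 1020 - 450 = 570 min
Minus break: 570 - 45 = 525 min
= 8h 45m


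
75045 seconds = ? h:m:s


Hours: 75045 ÷ 3600 = 20 remainder 3045
Minutes: 3045 ÷ 60 = 50 remainder 45
Seconds: 45

20h 50m 45s


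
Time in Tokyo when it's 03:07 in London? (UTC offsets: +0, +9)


12:07

Time difference = UTC+9 - UTC+0 = +9 hours
New hour = (3 + 9) mod 24
= 12 mod 24 = 12
Minutes unchanged → 12:07


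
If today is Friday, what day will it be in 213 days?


Monday

Start: Friday (index 4)
(4 + 213) mod 7
= 217 mod 7
= 0
Index 0 → Monday


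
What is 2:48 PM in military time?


Input: 2:48 PM
PM: 2 + 12 = 14

14:48


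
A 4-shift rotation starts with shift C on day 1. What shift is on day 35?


Shifts: A, B, C, D
Start: C (index 2)
Day 35: (2 + 35 - 1) mod 4
= 36 mod 4
= 0
Index 0 → shift A

Shift A


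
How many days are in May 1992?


Month: May (month 5)
May has 31 days

31 days


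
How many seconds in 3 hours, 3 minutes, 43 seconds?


Hours: 3 × 3600 = 10800
Minutes: 3 × 60 = 180
Seconds: 43
Total = 10800 + 180 + 43 = 11023

11023 seconds


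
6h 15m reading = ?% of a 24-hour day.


Time: 375 minutes
Day: 1440 minutes
Percentage = (375/1440) × 100 ≈ 26.0%

26.0%


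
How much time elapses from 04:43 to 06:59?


2h 16m

End time in minutes: 6×60 + 59 = 419
Start time in minutes: 4×60 + 43 = 283
Difference = 419 - 283 = 136 minutes
= 2 hours 16 minutes


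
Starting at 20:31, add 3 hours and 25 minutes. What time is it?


23:56

Start: 1231 minutes from midnight
Add: 205 minutes
Total: 1436 minutes
Hours: 1436 ÷ 60 = 23 remainder 56


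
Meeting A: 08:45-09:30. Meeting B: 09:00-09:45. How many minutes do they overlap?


Meeting A: 525-570 (in minutes from midnight)
Meeting B: 540-585
Overlap start = max(525, 540) = 540
Overlap end = min(570, 585) = 570
Overlap = max(0, 570 - 540) = 30 min

30 minutes


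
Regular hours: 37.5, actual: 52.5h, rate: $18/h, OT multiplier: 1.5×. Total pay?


Regular: 37.5h × $18 = $675.00
Overtime: 52.5 - 37.5 = 15.0h
OT pay: 15.0h × $18 × 1.5 = $405.00
Total = $675.00 + $405.00 = $1080.00

$1080.00


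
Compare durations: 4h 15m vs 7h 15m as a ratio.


Duration 1: 255 minutes
Duration 2: 435 minutes
Ratio = 255:435
GCD = 15
Simplified = 17:29
As a decimal: 17/29 ≈ 0.59

17:29 (0.59)


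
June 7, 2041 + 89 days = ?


Start: June 7, 2041
Add 89 days
June 7 → July 1: 30 - 7 + 1 = 24 days (89 - 24 = 65 left)
July 1 → August 1: 31 - 1 + 1 = 31 days (65 - 31 = 34 left)
August 1 → September 1: 31 - 1 + 1 = 31 days (34 - 31 = 3 left)
September 1 + 3 = September 4, 2041

September 4, 2041


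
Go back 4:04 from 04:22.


Start: 262 minutes from midnight
Subtract: 244 minutes
Remaining: 262 - 244 = 18
Hours: 0, Minutes: 18

00:18


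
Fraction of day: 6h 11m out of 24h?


0.2576 (25.76%)

Total minutes: 6×60 + 11 = 371
Day = 24×60 = 1440 minutes
Fraction = 371/1440 ≈ 0.2576
As a percentage: 371/1440 × 100 ≈ 25.76%


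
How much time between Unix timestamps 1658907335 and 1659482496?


575161 seconds (159.8 hours / 6.66 days)

Difference = 1659482496 - 1658907335 = 575161 seconds
In hours: 575161 / 3600 ≈ 159.8
In days: 575161 / 86400 ≈ 6.66


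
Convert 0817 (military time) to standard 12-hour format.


Hour: 8
8 < 12 → AM

8:17 AM


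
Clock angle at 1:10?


25.0°

Hour hand = 1×30 + 10×0.5 = 35.0°
Minute hand = 10×6 = 60°
Difference = |35.0 - 60| = 25.0°


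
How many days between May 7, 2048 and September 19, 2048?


135 days

From May 7, 2048 to September 19, 2048
Rest of May 2048: 31 - 7 = 24
Full months: June 30, July 31, August 31
Days into September 2048: 19
Total = 24 + 30 + 31 + 31 + 19 = 135 days


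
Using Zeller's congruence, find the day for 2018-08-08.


Wednesday

Zeller's congruence:
q=8, m=8, k=18, j=20
h = (8 + ⌊13×9/5⌋ + 18 + ⌊18/4⌋ + ⌊20/4⌋ - 2×20) mod 7
= (8 + 23 + 18 + 4 + 5 - 40) mod 7
= 18 mod 7 = 4
h=4 → Wednesday


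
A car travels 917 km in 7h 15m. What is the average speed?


Distance: 917 km
Time: 7h 15m = 435 min = 435/60 = 29/4 hours
Speed = 917 ÷ (29/4) = 917 × 4 / 29 = 3668/29 ≈ 126.5 km/h

126.5 km/h


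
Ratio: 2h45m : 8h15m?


Duration 1: 165 minutes
Duration 2: 495 minutes
Ratio = 165:495
GCD = 165
Simplified = 1:3
As a decimal: 1/3 ≈ 0.33

1:3 (0.33)


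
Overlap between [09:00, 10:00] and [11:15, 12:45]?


Meeting A: 540-600 (in minutes from midnight)
Meeting B: 675-765
Overlap start = max(540, 675) = 675
Overlap end = min(600, 765) = 600
Overlap = max(0, 600 - 675) = 0 min

0 minutes


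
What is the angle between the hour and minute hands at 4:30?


Hour hand = 4×30 + 30×0.5 = 135.0°
Minute hand = 30×6 = 180°
Difference = |135.0 - 180| = 45.0°

45.0°


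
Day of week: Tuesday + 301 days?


Start: Tuesday (index 1)
(1 + 301) mod 7
= 302 mod 7
= 1
Index 1 → Tuesday

Tuesday


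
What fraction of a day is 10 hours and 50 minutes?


Total minutes: 10×60 + 50 = 650
Day = 24×60 = 1440 minutes
Fraction = 650/1440 ≈ 0.4514
As a percentage: 650/1440 × 100 ≈ 45.14%

0.4514 (45.14%)


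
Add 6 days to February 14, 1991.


Start: February 14, 1991
Add 6 days
February 14 + 6 = February 20, 1991

February 20, 1991


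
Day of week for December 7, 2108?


Friday

Zeller's congruence:
q=7, m=12, k=8, j=21
h = (7 + ⌊13×13/5⌋ + 8 + ⌊8/4⌋ + ⌊21/4⌋ - 2×21) mod 7
= (7 + 33 + 8 + 2 + 5 - 42) mod 7
= 13 mod 7 = 6
h=6 → Friday


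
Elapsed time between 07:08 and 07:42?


0h 34m

End time in minutes: 7×60 + 42 = 462
Start time in minutes: 7×60 + 8 = 428
Difference = 462 - 428 = 34 minutes
= 0 hours 34 minutes


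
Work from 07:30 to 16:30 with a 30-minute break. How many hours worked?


8h 30m (510 minutes)

Total time = (16×60+30) - (7×60+30)
= 990 - 450 = 540 min
Minus break: 540 - 30 = 510 min
= 8h 30m


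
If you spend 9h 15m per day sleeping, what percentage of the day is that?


38.5%

Time: 555 minutes
Day: 1440 minutes
Percentage = (555/1440) × 100 ≈ 38.5%


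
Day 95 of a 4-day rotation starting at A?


Shift C

Shifts: A, B, C, D
Start: A (index 0)
Day 95: (0 + 95 - 1) mod 4
= 94 mod 4
= 2
Index 2 → shift C


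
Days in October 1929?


Month: October (month 10)
October has 31 days

31 days


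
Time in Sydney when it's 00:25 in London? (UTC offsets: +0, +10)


10:25

Time difference = UTC+10 - UTC+0 = +10 hours
New hour = (0 + 10) mod 24
= 10 mod 24 = 10
Minutes unchanged → 10:25


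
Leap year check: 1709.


Rules: divisible by 4 AND (not by 100 OR by 400)
1709 ÷ 4 = 427 remainder 1 → not divisible by 4
Not divisible by 4 → not a leap year

No


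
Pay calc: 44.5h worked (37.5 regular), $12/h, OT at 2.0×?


Regular: 37.5h × $12 = $450.00
Overtime: 44.5 - 37.5 = 7.0h
OT pay: 7.0h × $12 × 2.0 = $168.00
Total = $450.00 + $168.00 = $618.00

$618.00


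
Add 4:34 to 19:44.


Start: 1184 minutes from midnight
Add: 274 minutes
Total: 1458 minutes
Hours: 1458 ÷ 60 = 24 remainder 18
24 ≥ 24 → 24 - 24 = 0 (next day)

00:18 (next day)
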